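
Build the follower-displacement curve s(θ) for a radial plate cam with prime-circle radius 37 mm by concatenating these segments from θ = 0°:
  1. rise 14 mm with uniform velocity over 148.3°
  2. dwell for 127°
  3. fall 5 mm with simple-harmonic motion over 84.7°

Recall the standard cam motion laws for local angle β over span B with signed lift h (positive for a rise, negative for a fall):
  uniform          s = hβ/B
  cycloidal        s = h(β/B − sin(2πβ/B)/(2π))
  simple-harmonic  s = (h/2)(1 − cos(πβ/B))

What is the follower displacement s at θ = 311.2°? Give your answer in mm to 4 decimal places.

seg 1 [0°–148.3°] uniform, h=14: full span → s += 14 → s = 14.0000
seg 2 [148.3°–275.3°] dwell: s stays 14.0000
seg 3 [275.3°–360°] simple-harmonic, h=-5: θ=311.2° here. β=35.9, B=84.7. -5/2·(1 − cos(π·0.4238)) = -1.9076 → s = 12.0924

12.0924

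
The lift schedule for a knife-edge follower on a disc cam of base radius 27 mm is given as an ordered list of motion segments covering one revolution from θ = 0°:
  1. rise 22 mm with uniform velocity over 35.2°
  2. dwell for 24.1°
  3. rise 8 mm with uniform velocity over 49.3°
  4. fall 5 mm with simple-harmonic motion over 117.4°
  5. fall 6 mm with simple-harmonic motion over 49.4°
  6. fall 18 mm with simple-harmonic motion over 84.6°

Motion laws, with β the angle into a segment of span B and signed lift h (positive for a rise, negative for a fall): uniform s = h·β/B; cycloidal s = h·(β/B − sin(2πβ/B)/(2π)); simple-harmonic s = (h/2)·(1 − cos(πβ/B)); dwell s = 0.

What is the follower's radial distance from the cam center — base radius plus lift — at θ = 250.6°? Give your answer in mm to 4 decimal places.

seg 1 [0°–35.2°] uniform, h=22: full span → s += 22 → s = 22.0000
seg 2 [35.2°–59.3°] dwell: s stays 22.0000
seg 3 [59.3°–108.6°] uniform, h=8: full span → s += 8 → s = 30.0000
seg 4 [108.6°–226°] simple-harmonic, h=-5: full span → s += -5 → s = 25.0000
seg 5 [226°–275.4°] simple-harmonic, h=-6: θ=250.6° here. β=24.6, B=49.4. -6/2·(1 − cos(π·0.4980)) = -2.9809 → s = 22.0191
radial distance = base radius + s = 27 + 22.0191 = 49.0191

49.0191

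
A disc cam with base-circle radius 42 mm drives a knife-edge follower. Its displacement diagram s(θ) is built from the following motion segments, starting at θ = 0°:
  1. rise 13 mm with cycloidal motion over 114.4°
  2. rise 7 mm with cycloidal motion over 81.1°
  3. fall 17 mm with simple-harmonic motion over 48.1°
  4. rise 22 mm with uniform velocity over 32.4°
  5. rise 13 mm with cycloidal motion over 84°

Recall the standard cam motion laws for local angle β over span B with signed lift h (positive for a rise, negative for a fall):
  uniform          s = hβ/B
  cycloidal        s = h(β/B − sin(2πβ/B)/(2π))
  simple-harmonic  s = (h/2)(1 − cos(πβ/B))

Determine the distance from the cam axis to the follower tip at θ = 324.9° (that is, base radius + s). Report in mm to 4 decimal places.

seg 1 [0°–114.4°] cycloidal, h=13: full span → s += 13 → s = 13.0000
seg 2 [114.4°–195.5°] cycloidal, h=7: full span → s += 7 → s = 20.0000
seg 3 [195.5°–243.6°] simple-harmonic, h=-17: full span → s += -17 → s = 3.0000
seg 4 [243.6°–276°] uniform, h=22: full span → s += 22 → s = 25.0000
seg 5 [276°–360°] cycloidal, h=13: θ=324.9° here. β=48.9, B=84. 13·(0.5821 − sin(2π·0.5821)/(2π)) = 8.5889 → s = 33.5889
radial distance = base radius + s = 42 + 33.5889 = 75.5889

75.5889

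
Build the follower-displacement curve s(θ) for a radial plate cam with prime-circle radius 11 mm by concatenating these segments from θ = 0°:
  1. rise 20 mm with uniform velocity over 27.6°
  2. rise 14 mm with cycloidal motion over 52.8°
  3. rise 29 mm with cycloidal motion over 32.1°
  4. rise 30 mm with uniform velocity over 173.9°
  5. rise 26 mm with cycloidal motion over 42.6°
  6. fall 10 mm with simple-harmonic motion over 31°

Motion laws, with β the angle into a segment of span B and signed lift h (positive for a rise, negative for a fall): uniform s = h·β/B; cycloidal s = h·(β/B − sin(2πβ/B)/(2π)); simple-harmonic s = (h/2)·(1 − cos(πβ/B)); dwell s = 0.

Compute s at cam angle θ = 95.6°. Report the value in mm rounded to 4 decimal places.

seg 1 [0°–27.6°] uniform, h=20: full span → s += 20 → s = 20.0000
seg 2 [27.6°–80.4°] cycloidal, h=14: full span → s += 14 → s = 34.0000
seg 3 [80.4°–112.5°] cycloidal, h=29: θ=95.6° here. β=15.2, B=32.1. 29·(0.4735 − sin(2π·0.4735)/(2π)) = 12.9677 → s = 46.9677

46.9677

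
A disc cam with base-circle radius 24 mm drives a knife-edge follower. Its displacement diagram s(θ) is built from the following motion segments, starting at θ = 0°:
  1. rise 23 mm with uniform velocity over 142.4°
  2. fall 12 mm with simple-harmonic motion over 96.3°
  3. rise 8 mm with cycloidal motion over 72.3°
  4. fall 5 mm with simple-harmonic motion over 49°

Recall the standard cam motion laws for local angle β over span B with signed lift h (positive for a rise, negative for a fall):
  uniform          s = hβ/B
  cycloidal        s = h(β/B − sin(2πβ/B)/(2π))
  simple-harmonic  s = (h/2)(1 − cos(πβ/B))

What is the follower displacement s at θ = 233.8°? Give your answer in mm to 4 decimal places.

seg 1 [0°–142.4°] uniform, h=23: full span → s += 23 → s = 23.0000
seg 2 [142.4°–238.7°] simple-harmonic, h=-12: θ=233.8° here. β=91.4, B=96.3. -12/2·(1 − cos(π·0.9491)) = -11.9235 → s = 11.0765

11.0765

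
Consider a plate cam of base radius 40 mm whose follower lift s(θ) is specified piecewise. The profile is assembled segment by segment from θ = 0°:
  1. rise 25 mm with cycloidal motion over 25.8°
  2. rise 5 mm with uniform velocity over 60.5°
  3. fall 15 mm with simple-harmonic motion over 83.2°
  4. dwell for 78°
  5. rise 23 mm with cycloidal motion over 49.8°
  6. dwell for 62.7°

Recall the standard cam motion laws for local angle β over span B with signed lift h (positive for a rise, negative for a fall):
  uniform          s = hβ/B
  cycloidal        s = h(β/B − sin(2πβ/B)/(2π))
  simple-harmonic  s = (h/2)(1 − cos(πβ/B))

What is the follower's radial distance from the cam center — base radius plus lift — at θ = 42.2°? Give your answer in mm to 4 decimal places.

seg 1 [0°–25.8°] cycloidal, h=25: full span → s += 25 → s = 25.0000
seg 2 [25.8°–86.3°] uniform, h=5: θ=42.2° here. β=16.4, B=60.5. 5·16.4/60.5 = 1.3554 → s = 26.3554
radial distance = base radius + s = 40 + 26.3554 = 66.3554

66.3554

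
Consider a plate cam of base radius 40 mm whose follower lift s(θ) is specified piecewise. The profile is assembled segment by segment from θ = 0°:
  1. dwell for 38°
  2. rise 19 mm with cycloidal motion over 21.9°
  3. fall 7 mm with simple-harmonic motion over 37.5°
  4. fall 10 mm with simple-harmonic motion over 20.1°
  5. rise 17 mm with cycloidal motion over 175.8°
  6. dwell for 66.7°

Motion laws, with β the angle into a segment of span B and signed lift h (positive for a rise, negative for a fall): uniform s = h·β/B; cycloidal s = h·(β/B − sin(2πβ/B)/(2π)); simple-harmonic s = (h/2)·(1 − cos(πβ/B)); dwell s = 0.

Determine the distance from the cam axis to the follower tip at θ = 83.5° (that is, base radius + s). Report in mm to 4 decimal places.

seg 1 [0°–38°] dwell: s stays 0.0000
seg 2 [38°–59.9°] cycloidal, h=19: full span → s += 19 → s = 19.0000
seg 3 [59.9°–97.4°] simple-harmonic, h=-7: θ=83.5° here. β=23.6, B=37.5. -7/2·(1 − cos(π·0.6293)) = -4.8833 → s = 14.1167
radial distance = base radius + s = 40 + 14.1167 = 54.1167

54.1167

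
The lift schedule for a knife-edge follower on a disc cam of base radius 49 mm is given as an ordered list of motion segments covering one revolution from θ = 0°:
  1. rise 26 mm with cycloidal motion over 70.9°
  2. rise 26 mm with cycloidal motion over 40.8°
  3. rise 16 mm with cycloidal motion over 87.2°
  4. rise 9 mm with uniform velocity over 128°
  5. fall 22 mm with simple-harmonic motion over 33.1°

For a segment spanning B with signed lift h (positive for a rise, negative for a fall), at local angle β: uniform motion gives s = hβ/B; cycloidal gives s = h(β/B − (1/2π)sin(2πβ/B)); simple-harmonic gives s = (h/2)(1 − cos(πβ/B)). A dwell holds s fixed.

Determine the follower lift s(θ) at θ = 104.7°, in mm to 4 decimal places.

seg 1 [0°–70.9°] cycloidal, h=26: full span → s += 26 → s = 26.0000
seg 2 [70.9°–111.7°] cycloidal, h=26: θ=104.7° here. β=33.8, B=40.8. 26·(0.8284 − sin(2π·0.8284)/(2π)) = 25.1849 → s = 51.1849

51.1849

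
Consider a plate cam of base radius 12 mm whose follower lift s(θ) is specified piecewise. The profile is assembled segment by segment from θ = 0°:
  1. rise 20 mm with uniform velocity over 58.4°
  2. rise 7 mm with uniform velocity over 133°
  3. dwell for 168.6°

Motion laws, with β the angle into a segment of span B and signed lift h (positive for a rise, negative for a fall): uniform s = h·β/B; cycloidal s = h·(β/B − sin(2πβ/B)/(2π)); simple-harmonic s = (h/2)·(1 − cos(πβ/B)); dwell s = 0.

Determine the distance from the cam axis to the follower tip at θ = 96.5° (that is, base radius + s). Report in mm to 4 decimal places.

seg 1 [0°–58.4°] uniform, h=20: full span → s += 20 → s = 20.0000
seg 2 [58.4°–191.4°] uniform, h=7: θ=96.5° here. β=38.1, B=133. 7·38.1/133 = 2.0053 → s = 22.0053
radial distance = base radius + s = 12 + 22.0053 = 34.0053

34.0053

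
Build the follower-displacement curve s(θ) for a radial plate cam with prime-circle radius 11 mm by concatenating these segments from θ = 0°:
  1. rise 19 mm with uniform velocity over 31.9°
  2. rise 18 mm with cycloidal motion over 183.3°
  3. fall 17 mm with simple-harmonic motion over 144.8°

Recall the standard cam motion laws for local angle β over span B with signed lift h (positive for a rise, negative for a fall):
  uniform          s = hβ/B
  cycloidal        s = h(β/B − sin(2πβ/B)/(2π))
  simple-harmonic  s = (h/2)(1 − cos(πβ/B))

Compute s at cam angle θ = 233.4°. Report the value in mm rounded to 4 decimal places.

seg 1 [0°–31.9°] uniform, h=19: full span → s += 19 → s = 19.0000
seg 2 [31.9°–215.2°] cycloidal, h=18: full span → s += 18 → s = 37.0000
seg 3 [215.2°–360°] simple-harmonic, h=-17: θ=233.4° here. β=18.2, B=144.8. -17/2·(1 − cos(π·0.1257)) = -0.6541 → s = 36.3459

36.3459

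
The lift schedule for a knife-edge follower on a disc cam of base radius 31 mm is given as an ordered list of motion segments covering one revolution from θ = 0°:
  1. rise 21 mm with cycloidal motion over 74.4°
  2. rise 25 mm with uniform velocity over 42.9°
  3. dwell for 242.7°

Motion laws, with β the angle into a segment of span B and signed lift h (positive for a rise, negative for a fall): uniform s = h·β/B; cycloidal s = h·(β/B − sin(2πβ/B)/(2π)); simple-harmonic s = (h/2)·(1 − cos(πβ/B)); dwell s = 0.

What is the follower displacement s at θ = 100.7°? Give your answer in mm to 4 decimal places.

seg 1 [0°–74.4°] cycloidal, h=21: full span → s += 21 → s = 21.0000
seg 2 [74.4°–117.3°] uniform, h=25: θ=100.7° here. β=26.3, B=42.9. 25·26.3/42.9 = 15.3263 → s = 36.3263

36.3263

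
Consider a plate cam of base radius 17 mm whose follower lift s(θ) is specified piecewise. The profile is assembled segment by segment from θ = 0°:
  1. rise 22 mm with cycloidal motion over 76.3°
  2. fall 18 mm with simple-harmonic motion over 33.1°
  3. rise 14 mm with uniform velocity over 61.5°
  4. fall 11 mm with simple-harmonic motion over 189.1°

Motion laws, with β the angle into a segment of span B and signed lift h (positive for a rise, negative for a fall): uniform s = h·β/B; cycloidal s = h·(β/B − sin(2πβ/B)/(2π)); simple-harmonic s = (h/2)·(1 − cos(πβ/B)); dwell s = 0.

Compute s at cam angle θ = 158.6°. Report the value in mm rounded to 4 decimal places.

seg 1 [0°–76.3°] cycloidal, h=22: full span → s += 22 → s = 22.0000
seg 2 [76.3°–109.4°] simple-harmonic, h=-18: full span → s += -18 → s = 4.0000
seg 3 [109.4°–170.9°] uniform, h=14: θ=158.6° here. β=49.2, B=61.5. 14·49.2/61.5 = 11.2000 → s = 15.2000

15.2000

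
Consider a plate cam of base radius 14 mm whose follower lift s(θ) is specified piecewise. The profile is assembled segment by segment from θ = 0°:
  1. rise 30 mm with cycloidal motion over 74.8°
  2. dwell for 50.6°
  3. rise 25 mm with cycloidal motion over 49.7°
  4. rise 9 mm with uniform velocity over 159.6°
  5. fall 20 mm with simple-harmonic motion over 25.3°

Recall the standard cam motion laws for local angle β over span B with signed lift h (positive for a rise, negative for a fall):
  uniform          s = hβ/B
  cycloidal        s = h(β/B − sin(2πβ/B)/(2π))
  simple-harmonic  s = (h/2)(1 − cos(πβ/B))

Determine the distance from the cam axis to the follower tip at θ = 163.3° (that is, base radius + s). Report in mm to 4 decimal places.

seg 1 [0°–74.8°] cycloidal, h=30: full span → s += 30 → s = 30.0000
seg 2 [74.8°–125.4°] dwell: s stays 30.0000
seg 3 [125.4°–175.1°] cycloidal, h=25: θ=163.3° here. β=37.9, B=49.7. 25·(0.7626 − sin(2π·0.7626)/(2π)) = 23.0308 → s = 53.0308
radial distance = base radius + s = 14 + 53.0308 = 67.0308

67.0308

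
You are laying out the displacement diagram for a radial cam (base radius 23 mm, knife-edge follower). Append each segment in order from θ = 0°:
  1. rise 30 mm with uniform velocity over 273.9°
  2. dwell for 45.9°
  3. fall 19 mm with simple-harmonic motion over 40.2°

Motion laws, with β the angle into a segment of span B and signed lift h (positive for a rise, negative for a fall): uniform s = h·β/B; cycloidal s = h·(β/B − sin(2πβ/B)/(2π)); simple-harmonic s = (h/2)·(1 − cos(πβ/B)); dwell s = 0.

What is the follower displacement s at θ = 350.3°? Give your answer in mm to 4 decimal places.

seg 1 [0°–273.9°] uniform, h=30: full span → s += 30 → s = 30.0000
seg 2 [273.9°–319.8°] dwell: s stays 30.0000
seg 3 [319.8°–360°] simple-harmonic, h=-19: θ=350.3° here. β=30.5, B=40.2. -19/2·(1 − cos(π·0.7587)) = -16.3987 → s = 13.6013

13.6013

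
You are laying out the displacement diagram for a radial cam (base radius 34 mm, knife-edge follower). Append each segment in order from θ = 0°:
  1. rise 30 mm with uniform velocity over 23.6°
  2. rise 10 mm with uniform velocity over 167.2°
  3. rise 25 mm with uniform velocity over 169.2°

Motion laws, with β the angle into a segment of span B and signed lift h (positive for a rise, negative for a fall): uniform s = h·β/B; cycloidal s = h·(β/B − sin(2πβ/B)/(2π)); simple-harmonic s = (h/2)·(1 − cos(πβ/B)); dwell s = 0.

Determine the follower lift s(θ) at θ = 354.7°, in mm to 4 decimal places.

seg 1 [0°–23.6°] uniform, h=30: full span → s += 30 → s = 30.0000
seg 2 [23.6°–190.8°] uniform, h=10: full span → s += 10 → s = 40.0000
seg 3 [190.8°–360°] uniform, h=25: θ=354.7° here. β=163.9, B=169.2. 25·163.9/169.2 = 24.2169 → s = 64.2169

64.2169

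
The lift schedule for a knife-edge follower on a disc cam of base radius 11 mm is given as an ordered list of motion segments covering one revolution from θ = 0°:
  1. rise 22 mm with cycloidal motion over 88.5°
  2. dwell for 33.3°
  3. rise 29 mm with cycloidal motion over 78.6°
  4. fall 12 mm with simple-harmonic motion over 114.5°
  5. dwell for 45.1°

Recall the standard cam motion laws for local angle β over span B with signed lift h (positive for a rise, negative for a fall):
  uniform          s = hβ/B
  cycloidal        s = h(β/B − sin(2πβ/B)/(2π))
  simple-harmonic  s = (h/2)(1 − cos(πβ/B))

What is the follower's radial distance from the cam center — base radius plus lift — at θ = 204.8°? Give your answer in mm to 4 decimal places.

seg 1 [0°–88.5°] cycloidal, h=22: full span → s += 22 → s = 22.0000
seg 2 [88.5°–121.8°] dwell: s stays 22.0000
seg 3 [121.8°–200.4°] cycloidal, h=29: full span → s += 29 → s = 51.0000
seg 4 [200.4°–314.9°] simple-harmonic, h=-12: θ=204.8° here. β=4.4, B=114.5. -12/2·(1 − cos(π·0.0384)) = -0.0437 → s = 50.9563
radial distance = base radius + s = 11 + 50.9563 = 61.9563

61.9563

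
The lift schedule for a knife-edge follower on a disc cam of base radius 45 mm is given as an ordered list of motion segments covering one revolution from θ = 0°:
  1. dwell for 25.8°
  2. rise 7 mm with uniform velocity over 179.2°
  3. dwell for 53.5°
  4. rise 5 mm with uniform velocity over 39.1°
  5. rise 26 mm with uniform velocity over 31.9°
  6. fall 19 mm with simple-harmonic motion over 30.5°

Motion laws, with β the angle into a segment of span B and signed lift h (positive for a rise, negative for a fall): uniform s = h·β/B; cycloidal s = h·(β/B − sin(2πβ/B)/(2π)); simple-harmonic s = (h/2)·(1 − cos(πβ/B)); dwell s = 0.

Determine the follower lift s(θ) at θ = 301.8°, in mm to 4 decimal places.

seg 1 [0°–25.8°] dwell: s stays 0.0000
seg 2 [25.8°–205°] uniform, h=7: full span → s += 7 → s = 7.0000
seg 3 [205°–258.5°] dwell: s stays 7.0000
seg 4 [258.5°–297.6°] uniform, h=5: full span → s += 5 → s = 12.0000
seg 5 [297.6°–329.5°] uniform, h=26: θ=301.8° here. β=4.2, B=31.9. 26·4.2/31.9 = 3.4232 → s = 15.4232

15.4232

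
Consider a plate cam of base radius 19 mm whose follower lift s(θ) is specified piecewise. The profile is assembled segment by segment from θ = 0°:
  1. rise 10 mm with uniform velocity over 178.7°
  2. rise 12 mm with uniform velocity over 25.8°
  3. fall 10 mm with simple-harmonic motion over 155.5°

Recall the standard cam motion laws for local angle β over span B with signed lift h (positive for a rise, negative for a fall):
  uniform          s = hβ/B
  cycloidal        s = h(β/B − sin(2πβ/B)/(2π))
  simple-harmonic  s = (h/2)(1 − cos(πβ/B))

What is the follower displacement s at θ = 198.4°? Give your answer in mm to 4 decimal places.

seg 1 [0°–178.7°] uniform, h=10: full span → s += 10 → s = 10.0000
seg 2 [178.7°–204.5°] uniform, h=12: θ=198.4° here. β=19.7, B=25.8. 12·19.7/25.8 = 9.1628 → s = 19.1628

19.1628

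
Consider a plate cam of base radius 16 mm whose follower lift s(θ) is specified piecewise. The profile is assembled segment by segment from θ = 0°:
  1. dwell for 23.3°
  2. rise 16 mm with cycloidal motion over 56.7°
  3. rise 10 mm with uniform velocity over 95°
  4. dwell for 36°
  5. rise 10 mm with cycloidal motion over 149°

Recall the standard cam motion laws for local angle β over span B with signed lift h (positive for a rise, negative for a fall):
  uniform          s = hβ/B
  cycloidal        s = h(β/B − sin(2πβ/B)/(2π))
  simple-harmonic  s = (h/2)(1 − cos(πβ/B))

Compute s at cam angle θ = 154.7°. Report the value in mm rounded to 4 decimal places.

seg 1 [0°–23.3°] dwell: s stays 0.0000
seg 2 [23.3°–80°] cycloidal, h=16: full span → s += 16 → s = 16.0000
seg 3 [80°–175°] uniform, h=10: θ=154.7° here. β=74.7, B=95. 10·74.7/95 = 7.8632 → s = 23.8632

23.8632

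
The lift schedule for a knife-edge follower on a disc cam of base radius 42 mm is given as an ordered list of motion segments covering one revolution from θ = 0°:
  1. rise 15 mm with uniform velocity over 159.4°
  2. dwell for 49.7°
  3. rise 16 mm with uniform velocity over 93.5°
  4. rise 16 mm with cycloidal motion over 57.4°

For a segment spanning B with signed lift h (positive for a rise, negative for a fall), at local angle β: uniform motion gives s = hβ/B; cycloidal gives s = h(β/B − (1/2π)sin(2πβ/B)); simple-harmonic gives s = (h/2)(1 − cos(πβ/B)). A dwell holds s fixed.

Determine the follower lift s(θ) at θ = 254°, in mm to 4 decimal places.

seg 1 [0°–159.4°] uniform, h=15: full span → s += 15 → s = 15.0000
seg 2 [159.4°–209.1°] dwell: s stays 15.0000
seg 3 [209.1°–302.6°] uniform, h=16: θ=254° here. β=44.9, B=93.5. 16·44.9/93.5 = 7.6834 → s = 22.6834

22.6834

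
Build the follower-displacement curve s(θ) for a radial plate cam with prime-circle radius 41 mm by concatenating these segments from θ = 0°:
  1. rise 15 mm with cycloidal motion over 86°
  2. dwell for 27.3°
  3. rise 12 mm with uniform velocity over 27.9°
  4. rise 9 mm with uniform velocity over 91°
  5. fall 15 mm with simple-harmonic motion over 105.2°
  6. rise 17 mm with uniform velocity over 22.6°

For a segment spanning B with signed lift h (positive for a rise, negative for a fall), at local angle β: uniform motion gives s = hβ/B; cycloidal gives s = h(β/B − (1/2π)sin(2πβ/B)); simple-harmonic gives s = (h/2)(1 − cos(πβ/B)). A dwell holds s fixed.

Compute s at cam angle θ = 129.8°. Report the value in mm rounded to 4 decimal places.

seg 1 [0°–86°] cycloidal, h=15: full span → s += 15 → s = 15.0000
seg 2 [86°–113.3°] dwell: s stays 15.0000
seg 3 [113.3°–141.2°] uniform, h=12: θ=129.8° here. β=16.5, B=27.9. 12·16.5/27.9 = 7.0968 → s = 22.0968

22.0968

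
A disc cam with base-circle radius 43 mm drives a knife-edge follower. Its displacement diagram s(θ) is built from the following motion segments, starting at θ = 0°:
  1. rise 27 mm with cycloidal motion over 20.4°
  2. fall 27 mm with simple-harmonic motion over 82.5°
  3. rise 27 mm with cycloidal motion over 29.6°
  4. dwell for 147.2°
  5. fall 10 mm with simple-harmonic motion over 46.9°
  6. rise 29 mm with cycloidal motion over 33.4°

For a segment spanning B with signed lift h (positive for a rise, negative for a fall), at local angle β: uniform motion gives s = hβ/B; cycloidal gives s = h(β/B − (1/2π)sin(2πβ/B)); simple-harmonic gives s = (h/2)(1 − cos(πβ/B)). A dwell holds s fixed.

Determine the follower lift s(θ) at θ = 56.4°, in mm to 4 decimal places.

seg 1 [0°–20.4°] cycloidal, h=27: full span → s += 27 → s = 27.0000
seg 2 [20.4°–102.9°] simple-harmonic, h=-27: θ=56.4° here. β=36, B=82.5. -27/2·(1 − cos(π·0.4364)) = -10.8190 → s = 16.1810

16.1810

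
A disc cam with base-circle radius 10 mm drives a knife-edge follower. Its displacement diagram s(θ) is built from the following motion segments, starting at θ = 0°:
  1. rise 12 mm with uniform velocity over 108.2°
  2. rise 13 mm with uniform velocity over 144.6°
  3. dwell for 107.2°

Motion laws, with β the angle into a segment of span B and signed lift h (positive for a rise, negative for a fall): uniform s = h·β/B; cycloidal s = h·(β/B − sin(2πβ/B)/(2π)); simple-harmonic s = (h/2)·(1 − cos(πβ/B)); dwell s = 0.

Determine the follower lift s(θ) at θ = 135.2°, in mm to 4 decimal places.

seg 1 [0°–108.2°] uniform, h=12: full span → s += 12 → s = 12.0000
seg 2 [108.2°–252.8°] uniform, h=13: θ=135.2° here. β=27, B=144.6. 13·27/144.6 = 2.4274 → s = 14.4274

14.4274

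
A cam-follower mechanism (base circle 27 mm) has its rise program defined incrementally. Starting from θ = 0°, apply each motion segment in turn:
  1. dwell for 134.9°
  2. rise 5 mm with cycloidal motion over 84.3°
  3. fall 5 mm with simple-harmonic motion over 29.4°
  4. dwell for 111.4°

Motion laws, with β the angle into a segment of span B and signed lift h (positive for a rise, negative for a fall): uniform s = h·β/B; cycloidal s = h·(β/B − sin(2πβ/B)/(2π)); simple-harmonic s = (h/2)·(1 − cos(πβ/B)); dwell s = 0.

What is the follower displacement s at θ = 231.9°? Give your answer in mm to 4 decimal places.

seg 1 [0°–134.9°] dwell: s stays 0.0000
seg 2 [134.9°–219.2°] cycloidal, h=5: full span → s += 5 → s = 5.0000
seg 3 [219.2°–248.6°] simple-harmonic, h=-5: θ=231.9° here. β=12.7, B=29.4. -5/2·(1 − cos(π·0.4320)) = -1.9698 → s = 3.0302

3.0302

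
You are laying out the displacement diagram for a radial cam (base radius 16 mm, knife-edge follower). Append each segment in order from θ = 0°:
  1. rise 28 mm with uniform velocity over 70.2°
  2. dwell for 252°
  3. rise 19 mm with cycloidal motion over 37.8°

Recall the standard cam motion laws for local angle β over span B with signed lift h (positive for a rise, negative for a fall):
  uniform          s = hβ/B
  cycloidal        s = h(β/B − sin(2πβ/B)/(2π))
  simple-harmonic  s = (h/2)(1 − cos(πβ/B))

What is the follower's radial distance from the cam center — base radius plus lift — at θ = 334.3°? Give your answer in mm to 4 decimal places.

seg 1 [0°–70.2°] uniform, h=28: full span → s += 28 → s = 28.0000
seg 2 [70.2°–322.2°] dwell: s stays 28.0000
seg 3 [322.2°–360°] cycloidal, h=19: θ=334.3° here. β=12.1, B=37.8. 19·(0.3201 − sin(2π·0.3201)/(2π)) = 3.3467 → s = 31.3467
radial distance = base radius + s = 16 + 31.3467 = 47.3467

47.3467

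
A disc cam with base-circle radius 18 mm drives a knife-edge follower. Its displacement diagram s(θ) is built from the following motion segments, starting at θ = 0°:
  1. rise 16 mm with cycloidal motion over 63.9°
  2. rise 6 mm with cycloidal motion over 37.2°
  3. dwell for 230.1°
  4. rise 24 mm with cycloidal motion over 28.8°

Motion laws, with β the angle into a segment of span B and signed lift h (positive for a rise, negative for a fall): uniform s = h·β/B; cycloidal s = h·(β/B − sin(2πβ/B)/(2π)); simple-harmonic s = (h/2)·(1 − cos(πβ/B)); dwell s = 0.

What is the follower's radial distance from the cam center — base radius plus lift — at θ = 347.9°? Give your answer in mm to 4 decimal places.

seg 1 [0°–63.9°] cycloidal, h=16: full span → s += 16 → s = 16.0000
seg 2 [63.9°–101.1°] cycloidal, h=6: full span → s += 6 → s = 22.0000
seg 3 [101.1°–331.2°] dwell: s stays 22.0000
seg 4 [331.2°–360°] cycloidal, h=24: θ=347.9° here. β=16.7, B=28.8. 24·(0.5799 − sin(2π·0.5799)/(2π)) = 15.7539 → s = 37.7539
radial distance = base radius + s = 18 + 37.7539 = 55.7539

55.7539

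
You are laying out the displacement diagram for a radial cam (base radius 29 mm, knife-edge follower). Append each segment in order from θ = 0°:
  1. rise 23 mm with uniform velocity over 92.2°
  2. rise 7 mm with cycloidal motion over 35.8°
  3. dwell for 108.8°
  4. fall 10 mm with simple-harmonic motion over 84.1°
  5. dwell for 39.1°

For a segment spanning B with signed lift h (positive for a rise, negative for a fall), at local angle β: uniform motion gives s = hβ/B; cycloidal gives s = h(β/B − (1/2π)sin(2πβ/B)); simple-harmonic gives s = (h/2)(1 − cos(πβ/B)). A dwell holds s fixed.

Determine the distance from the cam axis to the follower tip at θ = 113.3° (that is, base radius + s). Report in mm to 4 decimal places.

seg 1 [0°–92.2°] uniform, h=23: full span → s += 23 → s = 23.0000
seg 2 [92.2°–128°] cycloidal, h=7: θ=113.3° here. β=21.1, B=35.8. 7·(0.5894 − sin(2π·0.5894)/(2π)) = 4.7190 → s = 27.7190
radial distance = base radius + s = 29 + 27.7190 = 56.7190

56.7190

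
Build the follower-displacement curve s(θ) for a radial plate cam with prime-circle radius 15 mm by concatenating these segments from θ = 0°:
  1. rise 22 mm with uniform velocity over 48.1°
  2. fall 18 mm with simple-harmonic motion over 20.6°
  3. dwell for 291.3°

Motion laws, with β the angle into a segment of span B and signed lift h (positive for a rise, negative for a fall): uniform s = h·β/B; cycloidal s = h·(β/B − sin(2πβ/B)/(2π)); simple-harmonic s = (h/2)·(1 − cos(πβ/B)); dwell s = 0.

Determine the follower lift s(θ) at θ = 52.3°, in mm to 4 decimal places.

seg 1 [0°–48.1°] uniform, h=22: full span → s += 22 → s = 22.0000
seg 2 [48.1°–68.7°] simple-harmonic, h=-18: θ=52.3° here. β=4.2, B=20.6. -18/2·(1 − cos(π·0.2039)) = -1.7839 → s = 20.2161

20.2161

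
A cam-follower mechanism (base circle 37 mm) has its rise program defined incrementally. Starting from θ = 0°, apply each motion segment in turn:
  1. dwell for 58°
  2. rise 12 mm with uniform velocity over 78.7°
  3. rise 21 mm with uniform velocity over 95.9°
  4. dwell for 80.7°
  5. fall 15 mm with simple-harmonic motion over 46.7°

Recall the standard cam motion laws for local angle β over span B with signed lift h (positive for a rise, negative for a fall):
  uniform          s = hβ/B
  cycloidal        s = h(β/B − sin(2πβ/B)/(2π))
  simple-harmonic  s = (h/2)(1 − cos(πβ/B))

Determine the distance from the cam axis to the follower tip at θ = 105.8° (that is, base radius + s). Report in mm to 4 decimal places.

seg 1 [0°–58°] dwell: s stays 0.0000
seg 2 [58°–136.7°] uniform, h=12: θ=105.8° here. β=47.8, B=78.7. 12·47.8/78.7 = 7.2884 → s = 7.2884
radial distance = base radius + s = 37 + 7.2884 = 44.2884

44.2884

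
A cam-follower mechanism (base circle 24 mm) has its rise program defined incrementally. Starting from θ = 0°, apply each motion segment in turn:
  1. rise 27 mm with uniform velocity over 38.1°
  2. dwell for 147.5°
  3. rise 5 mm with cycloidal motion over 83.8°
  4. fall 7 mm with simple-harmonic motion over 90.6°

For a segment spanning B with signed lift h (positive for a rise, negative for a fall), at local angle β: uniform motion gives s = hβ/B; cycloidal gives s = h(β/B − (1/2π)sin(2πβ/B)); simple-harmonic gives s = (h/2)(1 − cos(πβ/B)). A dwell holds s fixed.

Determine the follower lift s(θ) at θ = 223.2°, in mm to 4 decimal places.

seg 1 [0°–38.1°] uniform, h=27: full span → s += 27 → s = 27.0000
seg 2 [38.1°–185.6°] dwell: s stays 27.0000
seg 3 [185.6°–269.4°] cycloidal, h=5: θ=223.2° here. β=37.6, B=83.8. 5·(0.4487 − sin(2π·0.4487)/(2π)) = 1.9913 → s = 28.9913

28.9913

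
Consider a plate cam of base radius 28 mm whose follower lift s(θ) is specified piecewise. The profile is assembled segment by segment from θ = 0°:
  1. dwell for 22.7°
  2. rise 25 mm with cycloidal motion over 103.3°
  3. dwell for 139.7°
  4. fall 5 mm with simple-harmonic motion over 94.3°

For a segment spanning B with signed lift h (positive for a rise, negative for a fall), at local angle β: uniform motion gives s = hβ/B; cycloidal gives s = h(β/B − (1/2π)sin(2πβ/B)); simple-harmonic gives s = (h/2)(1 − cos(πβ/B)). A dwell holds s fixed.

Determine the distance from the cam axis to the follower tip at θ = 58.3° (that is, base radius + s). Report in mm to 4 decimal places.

seg 1 [0°–22.7°] dwell: s stays 0.0000
seg 2 [22.7°–126°] cycloidal, h=25: θ=58.3° here. β=35.6, B=103.3. 25·(0.3446 − sin(2π·0.3446)/(2π)) = 5.3196 → s = 5.3196
radial distance = base radius + s = 28 + 5.3196 = 33.3196

33.3196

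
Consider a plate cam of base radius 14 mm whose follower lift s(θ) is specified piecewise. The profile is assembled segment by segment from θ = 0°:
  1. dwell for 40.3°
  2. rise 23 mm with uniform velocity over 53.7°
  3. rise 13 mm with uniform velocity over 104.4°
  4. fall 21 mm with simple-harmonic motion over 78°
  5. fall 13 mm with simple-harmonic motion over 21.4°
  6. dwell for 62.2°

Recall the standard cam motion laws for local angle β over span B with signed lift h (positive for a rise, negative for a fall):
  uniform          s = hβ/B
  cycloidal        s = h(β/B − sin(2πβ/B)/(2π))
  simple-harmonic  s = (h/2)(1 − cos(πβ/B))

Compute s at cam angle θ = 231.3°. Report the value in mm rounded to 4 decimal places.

seg 1 [0°–40.3°] dwell: s stays 0.0000
seg 2 [40.3°–94°] uniform, h=23: full span → s += 23 → s = 23.0000
seg 3 [94°–198.4°] uniform, h=13: full span → s += 13 → s = 36.0000
seg 4 [198.4°–276.4°] simple-harmonic, h=-21: θ=231.3° here. β=32.9, B=78. -21/2·(1 − cos(π·0.4218)) = -7.9461 → s = 28.0539

28.0539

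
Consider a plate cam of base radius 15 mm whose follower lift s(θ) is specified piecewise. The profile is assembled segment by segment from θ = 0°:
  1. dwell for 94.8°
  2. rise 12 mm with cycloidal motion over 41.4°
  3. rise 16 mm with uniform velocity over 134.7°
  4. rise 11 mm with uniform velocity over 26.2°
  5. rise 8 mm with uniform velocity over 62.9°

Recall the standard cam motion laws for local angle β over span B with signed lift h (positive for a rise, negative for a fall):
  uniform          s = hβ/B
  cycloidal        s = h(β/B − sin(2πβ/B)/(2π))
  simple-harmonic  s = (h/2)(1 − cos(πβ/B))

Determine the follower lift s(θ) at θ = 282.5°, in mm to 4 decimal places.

seg 1 [0°–94.8°] dwell: s stays 0.0000
seg 2 [94.8°–136.2°] cycloidal, h=12: full span → s += 12 → s = 12.0000
seg 3 [136.2°–270.9°] uniform, h=16: full span → s += 16 → s = 28.0000
seg 4 [270.9°–297.1°] uniform, h=11: θ=282.5° here. β=11.6, B=26.2. 11·11.6/26.2 = 4.8702 → s = 32.8702

32.8702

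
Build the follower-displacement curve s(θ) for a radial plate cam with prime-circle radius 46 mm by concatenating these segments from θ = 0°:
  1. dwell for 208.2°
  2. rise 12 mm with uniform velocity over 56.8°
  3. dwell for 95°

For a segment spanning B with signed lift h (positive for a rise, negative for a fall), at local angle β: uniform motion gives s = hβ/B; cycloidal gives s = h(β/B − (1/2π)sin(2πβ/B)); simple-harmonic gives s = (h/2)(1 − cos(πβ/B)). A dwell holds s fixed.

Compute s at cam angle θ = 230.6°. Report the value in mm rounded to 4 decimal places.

seg 1 [0°–208.2°] dwell: s stays 0.0000
seg 2 [208.2°–265°] uniform, h=12: θ=230.6° here. β=22.4, B=56.8. 12·22.4/56.8 = 4.7324 → s = 4.7324

4.7324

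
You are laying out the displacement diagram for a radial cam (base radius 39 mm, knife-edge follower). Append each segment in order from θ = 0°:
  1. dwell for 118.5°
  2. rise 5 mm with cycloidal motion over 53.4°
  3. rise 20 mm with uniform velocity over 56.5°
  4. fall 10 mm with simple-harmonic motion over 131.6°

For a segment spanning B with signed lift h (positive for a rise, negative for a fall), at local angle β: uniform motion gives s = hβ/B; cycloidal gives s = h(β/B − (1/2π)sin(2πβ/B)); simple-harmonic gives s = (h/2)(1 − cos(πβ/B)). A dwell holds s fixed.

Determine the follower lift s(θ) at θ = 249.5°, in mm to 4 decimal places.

seg 1 [0°–118.5°] dwell: s stays 0.0000
seg 2 [118.5°–171.9°] cycloidal, h=5: full span → s += 5 → s = 5.0000
seg 3 [171.9°–228.4°] uniform, h=20: full span → s += 20 → s = 25.0000
seg 4 [228.4°–360°] simple-harmonic, h=-10: θ=249.5° here. β=21.1, B=131.6. -10/2·(1 − cos(π·0.1603)) = -0.6210 → s = 24.3790

24.3790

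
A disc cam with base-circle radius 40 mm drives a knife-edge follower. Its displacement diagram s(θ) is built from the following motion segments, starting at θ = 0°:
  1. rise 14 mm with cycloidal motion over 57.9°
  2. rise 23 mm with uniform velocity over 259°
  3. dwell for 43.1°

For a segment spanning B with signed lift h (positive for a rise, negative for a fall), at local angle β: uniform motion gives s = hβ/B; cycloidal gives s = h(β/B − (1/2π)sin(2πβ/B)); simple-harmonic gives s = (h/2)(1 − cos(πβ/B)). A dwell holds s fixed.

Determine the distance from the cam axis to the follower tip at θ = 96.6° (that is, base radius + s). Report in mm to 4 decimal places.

seg 1 [0°–57.9°] cycloidal, h=14: full span → s += 14 → s = 14.0000
seg 2 [57.9°–316.9°] uniform, h=23: θ=96.6° here. β=38.7, B=259. 23·38.7/259 = 3.4367 → s = 17.4367
radial distance = base radius + s = 40 + 17.4367 = 57.4367

57.4367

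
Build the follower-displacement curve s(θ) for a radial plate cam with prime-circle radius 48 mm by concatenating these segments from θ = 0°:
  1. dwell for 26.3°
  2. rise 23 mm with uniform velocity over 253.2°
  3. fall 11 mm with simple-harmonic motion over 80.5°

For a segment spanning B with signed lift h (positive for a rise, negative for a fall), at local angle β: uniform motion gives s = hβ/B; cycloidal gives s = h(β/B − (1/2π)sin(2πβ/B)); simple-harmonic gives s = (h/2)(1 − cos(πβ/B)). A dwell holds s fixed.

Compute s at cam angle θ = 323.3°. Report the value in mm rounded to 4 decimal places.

seg 1 [0°–26.3°] dwell: s stays 0.0000
seg 2 [26.3°–279.5°] uniform, h=23: full span → s += 23 → s = 23.0000
seg 3 [279.5°–360°] simple-harmonic, h=-11: θ=323.3° here. β=43.8, B=80.5. -11/2·(1 − cos(π·0.5441)) = -6.2595 → s = 16.7405

16.7405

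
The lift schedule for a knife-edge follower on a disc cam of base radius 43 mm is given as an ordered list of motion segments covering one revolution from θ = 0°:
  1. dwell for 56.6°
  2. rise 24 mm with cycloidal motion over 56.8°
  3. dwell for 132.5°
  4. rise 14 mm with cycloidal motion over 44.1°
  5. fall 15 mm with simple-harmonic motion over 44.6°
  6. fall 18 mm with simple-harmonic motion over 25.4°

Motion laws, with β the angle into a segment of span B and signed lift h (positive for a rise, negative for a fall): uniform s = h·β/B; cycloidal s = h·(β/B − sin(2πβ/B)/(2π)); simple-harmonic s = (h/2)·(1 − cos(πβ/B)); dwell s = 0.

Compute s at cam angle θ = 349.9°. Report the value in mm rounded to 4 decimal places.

seg 1 [0°–56.6°] dwell: s stays 0.0000
seg 2 [56.6°–113.4°] cycloidal, h=24: full span → s += 24 → s = 24.0000
seg 3 [113.4°–245.9°] dwell: s stays 24.0000
seg 4 [245.9°–290°] cycloidal, h=14: full span → s += 14 → s = 38.0000
seg 5 [290°–334.6°] simple-harmonic, h=-15: full span → s += -15 → s = 23.0000
seg 6 [334.6°–360°] simple-harmonic, h=-18: θ=349.9° here. β=15.3, B=25.4. -18/2·(1 − cos(π·0.6024)) = -11.8446 → s = 11.1554

11.1554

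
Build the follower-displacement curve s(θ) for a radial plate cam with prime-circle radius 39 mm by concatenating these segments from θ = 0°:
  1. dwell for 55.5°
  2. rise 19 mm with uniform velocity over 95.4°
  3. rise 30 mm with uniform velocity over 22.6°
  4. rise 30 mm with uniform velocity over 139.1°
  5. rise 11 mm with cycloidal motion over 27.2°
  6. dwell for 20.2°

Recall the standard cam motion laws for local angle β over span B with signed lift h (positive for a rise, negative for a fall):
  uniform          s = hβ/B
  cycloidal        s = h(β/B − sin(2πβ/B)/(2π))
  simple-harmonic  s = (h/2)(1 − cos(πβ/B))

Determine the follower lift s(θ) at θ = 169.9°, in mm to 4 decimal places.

seg 1 [0°–55.5°] dwell: s stays 0.0000
seg 2 [55.5°–150.9°] uniform, h=19: full span → s += 19 → s = 19.0000
seg 3 [150.9°–173.5°] uniform, h=30: θ=169.9° here. β=19, B=22.6. 30·19/22.6 = 25.2212 → s = 44.2212

44.2212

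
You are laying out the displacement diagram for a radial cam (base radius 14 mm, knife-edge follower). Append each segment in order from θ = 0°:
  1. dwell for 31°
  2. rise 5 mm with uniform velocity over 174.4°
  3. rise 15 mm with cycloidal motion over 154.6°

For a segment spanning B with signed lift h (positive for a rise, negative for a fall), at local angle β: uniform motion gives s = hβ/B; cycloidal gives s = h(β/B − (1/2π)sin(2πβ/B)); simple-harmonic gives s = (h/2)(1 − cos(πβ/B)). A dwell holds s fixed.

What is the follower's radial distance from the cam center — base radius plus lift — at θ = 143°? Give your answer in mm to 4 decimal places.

seg 1 [0°–31°] dwell: s stays 0.0000
seg 2 [31°–205.4°] uniform, h=5: θ=143° here. β=112, B=174.4. 5·112/174.4 = 3.2110 → s = 3.2110
radial distance = base radius + s = 14 + 3.2110 = 17.2110

17.2110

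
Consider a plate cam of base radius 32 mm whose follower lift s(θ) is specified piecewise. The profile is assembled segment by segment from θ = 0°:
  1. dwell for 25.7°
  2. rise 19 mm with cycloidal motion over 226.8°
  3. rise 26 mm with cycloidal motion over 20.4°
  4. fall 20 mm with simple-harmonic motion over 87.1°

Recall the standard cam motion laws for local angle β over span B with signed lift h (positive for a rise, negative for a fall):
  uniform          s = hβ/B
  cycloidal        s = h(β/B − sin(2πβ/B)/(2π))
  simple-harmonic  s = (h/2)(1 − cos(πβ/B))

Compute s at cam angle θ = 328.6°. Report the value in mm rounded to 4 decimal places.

seg 1 [0°–25.7°] dwell: s stays 0.0000
seg 2 [25.7°–252.5°] cycloidal, h=19: full span → s += 19 → s = 19.0000
seg 3 [252.5°–272.9°] cycloidal, h=26: full span → s += 26 → s = 45.0000
seg 4 [272.9°–360°] simple-harmonic, h=-20: θ=328.6° here. β=55.7, B=87.1. -20/2·(1 − cos(π·0.6395)) = -14.2434 → s = 30.7566

30.7566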